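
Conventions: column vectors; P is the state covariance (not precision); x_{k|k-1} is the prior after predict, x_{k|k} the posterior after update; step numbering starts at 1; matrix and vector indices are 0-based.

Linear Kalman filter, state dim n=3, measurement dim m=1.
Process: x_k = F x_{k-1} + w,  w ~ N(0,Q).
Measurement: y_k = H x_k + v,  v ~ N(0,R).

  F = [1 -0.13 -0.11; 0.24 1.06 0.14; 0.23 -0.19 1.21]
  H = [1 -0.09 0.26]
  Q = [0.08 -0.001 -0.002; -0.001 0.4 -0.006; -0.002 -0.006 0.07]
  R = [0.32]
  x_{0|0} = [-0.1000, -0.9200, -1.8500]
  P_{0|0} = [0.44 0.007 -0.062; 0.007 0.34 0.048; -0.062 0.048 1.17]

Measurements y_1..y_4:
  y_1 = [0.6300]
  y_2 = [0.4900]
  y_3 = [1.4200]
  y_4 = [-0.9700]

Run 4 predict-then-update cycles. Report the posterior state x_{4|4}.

x_post = [0.3877, 0.4577, -0.6752]

step 1: x^-=[0.2231, -1.2582, -2.0867]  P^-=[0.5531 0.0334 -0.1297; 0.0334 0.8439 0.1897; -0.1297 0.1897 1.7614]  S=[0.9167]  K=[0.5633; 0.0074; 0.3395]  nu=[0.8362]  x^+=[0.6941, -1.2520, -1.8028]  P^+=[0.2622 0.0296 -0.3050; 0.0296 0.8439 0.1874; -0.3050 0.1874 1.6557]
step 2: x^-=[1.0552, -1.4129, -1.7839]  P^-=[0.4413 -0.1093 -0.5346; -0.1093 1.4459 0.2618; -0.5346 0.2618 2.2799]  S=[0.6565]  K=[0.4754; -0.2610; 0.0527]  nu=[-0.2286]  x^+=[0.9466, -1.3533, -1.7959]  P^+=[0.2929 -0.0278 -0.5511; -0.0278 1.4012 0.2709; -0.5511 0.2709 2.2781]
step 3: x^-=[1.3200, -1.4587, -1.6982]  P^-=[0.5604 -0.2866 -0.8869; -0.2866 2.0651 0.2708; -0.8869 0.2708 3.0426]  S=[0.6805]  K=[0.5225; -0.5909; -0.1766]  nu=[0.4102]  x^+=[1.5344, -1.7011, -1.7707]  P^+=[0.3746 -0.0765 -0.8241; -0.0765 1.8275 0.1998; -0.8241 0.1998 3.0214]
step 4: x^-=[1.9503, -1.6828, -1.4664]  P^-=[0.7289 -0.4088 -1.2596; -0.4088 2.4992 0.1283; -1.2596 0.1283 4.0356]  S=[0.7546]  K=[0.5808; -0.7956; -0.2941]  nu=[-2.6905]  x^+=[0.3877, 0.4577, -0.6752]  P^+=[0.4744 -0.0601 -1.1307; -0.0601 2.0216 -0.0482; -1.1307 -0.0482 3.9703]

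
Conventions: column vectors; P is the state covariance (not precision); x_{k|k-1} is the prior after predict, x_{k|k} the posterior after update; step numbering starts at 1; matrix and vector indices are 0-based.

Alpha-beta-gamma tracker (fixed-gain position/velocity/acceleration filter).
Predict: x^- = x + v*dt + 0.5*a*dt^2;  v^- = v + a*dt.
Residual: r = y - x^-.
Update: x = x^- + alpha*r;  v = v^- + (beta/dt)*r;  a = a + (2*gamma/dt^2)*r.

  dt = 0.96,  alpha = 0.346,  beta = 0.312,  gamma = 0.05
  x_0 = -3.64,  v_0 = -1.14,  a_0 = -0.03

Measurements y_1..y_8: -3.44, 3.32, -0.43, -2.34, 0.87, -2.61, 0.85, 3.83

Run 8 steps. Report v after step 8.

step 1: x_pred=-4.7482  r=1.3082  x^+=-4.2956  v^+=-0.7436  a^+=0.1120
step 2: x_pred=-4.9579  r=8.2779  x^+=-2.0937  v^+=2.0542  a^+=1.0102
step 3: x_pred=0.3437  r=-0.7737  x^+=0.0760  v^+=2.7724  a^+=0.9262
step 4: x_pred=3.1644  r=-5.5044  x^+=1.2599  v^+=1.8727  a^+=0.3289
step 5: x_pred=3.2092  r=-2.3392  x^+=2.3998  v^+=1.4282  a^+=0.0751
step 6: x_pred=3.8055  r=-6.4155  x^+=1.5858  v^+=-0.5847  a^+=-0.6210
step 7: x_pred=0.7383  r=0.1117  x^+=0.7769  v^+=-1.1446  a^+=-0.6089
step 8: x_pred=-0.6024  r=4.4324  x^+=0.9312  v^+=-0.2886  a^+=-0.1279

v_post = -0.2886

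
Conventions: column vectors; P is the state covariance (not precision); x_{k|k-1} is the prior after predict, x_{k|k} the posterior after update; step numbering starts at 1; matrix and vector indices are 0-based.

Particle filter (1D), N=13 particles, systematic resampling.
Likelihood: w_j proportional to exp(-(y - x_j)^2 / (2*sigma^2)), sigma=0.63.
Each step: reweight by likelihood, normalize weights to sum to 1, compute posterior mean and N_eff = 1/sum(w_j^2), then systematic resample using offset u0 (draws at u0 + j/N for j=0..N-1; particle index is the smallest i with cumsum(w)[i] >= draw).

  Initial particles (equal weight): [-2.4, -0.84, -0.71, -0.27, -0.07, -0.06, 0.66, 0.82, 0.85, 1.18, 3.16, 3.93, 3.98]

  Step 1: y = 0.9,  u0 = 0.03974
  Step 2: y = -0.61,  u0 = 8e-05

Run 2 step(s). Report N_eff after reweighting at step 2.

N_eff = 4.3015

step 1: w=[0.0000, 0.0047, 0.0082, 0.0381, 0.0653, 0.0669, 0.1986, 0.2118, 0.2128, 0.1934, 0.0003, 0.0000, 0.0000]  mean=0.6864  Neff=5.6414  idx=[3, 5, 6, 6, 6, 7, 7, 7, 8, 8, 9, 9, 9]
step 2: w=[0.3665, 0.2896, 0.0556, 0.0556, 0.0556, 0.0323, 0.0323, 0.0323, 0.0289, 0.0289, 0.0075, 0.0075, 0.0075]  mean=0.1487  Neff=4.3015  idx=[0, 0, 0, 0, 0, 1, 1, 1, 1, 2, 4, 5, 8]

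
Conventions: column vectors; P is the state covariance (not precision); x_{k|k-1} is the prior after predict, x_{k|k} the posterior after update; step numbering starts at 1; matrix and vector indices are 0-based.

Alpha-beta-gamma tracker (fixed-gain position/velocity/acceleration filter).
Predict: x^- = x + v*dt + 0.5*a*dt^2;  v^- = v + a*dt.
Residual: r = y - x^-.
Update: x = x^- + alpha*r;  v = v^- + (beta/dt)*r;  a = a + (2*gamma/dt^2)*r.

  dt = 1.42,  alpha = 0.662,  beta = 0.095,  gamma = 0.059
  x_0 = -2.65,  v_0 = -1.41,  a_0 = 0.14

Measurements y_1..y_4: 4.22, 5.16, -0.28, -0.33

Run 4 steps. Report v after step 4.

v_post = 1.9344

step 1: x_pred=-4.5111  r=8.7311  x^+=1.2689  v^+=-0.6271  a^+=0.6509
step 2: x_pred=1.0347  r=4.1253  x^+=3.7657  v^+=0.5732  a^+=0.8924
step 3: x_pred=5.4793  r=-5.7593  x^+=1.6667  v^+=1.4551  a^+=0.5553
step 4: x_pred=4.2927  r=-4.6227  x^+=1.2325  v^+=1.9344  a^+=0.2848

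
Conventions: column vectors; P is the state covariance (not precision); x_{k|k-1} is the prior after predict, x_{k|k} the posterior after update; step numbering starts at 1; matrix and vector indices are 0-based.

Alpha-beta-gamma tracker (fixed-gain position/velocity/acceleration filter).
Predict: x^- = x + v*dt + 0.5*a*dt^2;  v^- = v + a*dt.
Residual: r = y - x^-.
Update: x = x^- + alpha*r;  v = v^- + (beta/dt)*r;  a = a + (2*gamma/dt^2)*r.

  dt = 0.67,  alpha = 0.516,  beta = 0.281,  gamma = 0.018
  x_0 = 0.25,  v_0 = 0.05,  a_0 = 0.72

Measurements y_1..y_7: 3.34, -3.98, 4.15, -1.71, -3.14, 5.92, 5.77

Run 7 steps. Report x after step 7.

step 1: x_pred=0.4451  r=2.8949  x^+=1.9389  v^+=1.7465  a^+=0.9522
step 2: x_pred=3.3228  r=-7.3028  x^+=-0.4455  v^+=-0.6783  a^+=0.3665
step 3: x_pred=-0.8177  r=4.9677  x^+=1.7456  v^+=1.6507  a^+=0.7649
step 4: x_pred=3.0233  r=-4.7333  x^+=0.5809  v^+=0.1780  a^+=0.3853
step 5: x_pred=0.7867  r=-3.9267  x^+=-1.2395  v^+=-1.2107  a^+=0.0704
step 6: x_pred=-2.0348  r=7.9548  x^+=2.0699  v^+=2.1728  a^+=0.7083
step 7: x_pred=3.6846  r=2.0854  x^+=4.7607  v^+=3.5220  a^+=0.8756

x_post = 4.7607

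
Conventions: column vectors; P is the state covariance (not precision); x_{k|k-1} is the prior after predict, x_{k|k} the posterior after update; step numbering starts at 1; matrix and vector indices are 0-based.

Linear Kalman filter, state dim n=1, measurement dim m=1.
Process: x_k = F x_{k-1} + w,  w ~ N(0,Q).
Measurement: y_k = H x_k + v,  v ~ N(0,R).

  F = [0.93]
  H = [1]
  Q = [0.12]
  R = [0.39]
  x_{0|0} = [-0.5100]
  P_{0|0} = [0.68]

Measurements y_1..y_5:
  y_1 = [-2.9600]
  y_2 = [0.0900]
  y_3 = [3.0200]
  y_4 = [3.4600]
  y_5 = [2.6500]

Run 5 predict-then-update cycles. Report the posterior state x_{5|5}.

step 1: x^-=[-0.4743]  P^-=[0.7081]  S=[1.0981]  K=[0.6449]  nu=[-2.4857]  x^+=[-2.0772]  P^+=[0.2515]
step 2: x^-=[-1.9318]  P^-=[0.3375]  S=[0.7275]  K=[0.4639]  nu=[2.0218]  x^+=[-0.9938]  P^+=[0.1809]
step 3: x^-=[-0.9243]  P^-=[0.2765]  S=[0.6665]  K=[0.4148]  nu=[3.9443]  x^+=[0.7120]  P^+=[0.1618]
step 4: x^-=[0.6622]  P^-=[0.2599]  S=[0.6499]  K=[0.3999]  nu=[2.7978]  x^+=[1.7811]  P^+=[0.1560]
step 5: x^-=[1.6564]  P^-=[0.2549]  S=[0.6449]  K=[0.3953]  nu=[0.9936]  x^+=[2.0491]  P^+=[0.1542]

x_post = [2.0491]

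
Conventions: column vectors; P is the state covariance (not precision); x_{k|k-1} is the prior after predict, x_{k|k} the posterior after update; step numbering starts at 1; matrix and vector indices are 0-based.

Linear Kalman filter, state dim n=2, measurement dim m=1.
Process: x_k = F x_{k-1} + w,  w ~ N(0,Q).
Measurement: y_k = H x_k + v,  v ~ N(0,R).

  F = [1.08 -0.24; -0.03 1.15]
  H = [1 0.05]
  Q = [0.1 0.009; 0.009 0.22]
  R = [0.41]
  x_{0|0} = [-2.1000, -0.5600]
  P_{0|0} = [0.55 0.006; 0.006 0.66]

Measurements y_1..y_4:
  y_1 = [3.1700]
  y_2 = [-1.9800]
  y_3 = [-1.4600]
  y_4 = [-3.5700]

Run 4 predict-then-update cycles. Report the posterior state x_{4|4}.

step 1: x^-=[-2.1336, -0.5810]  P^-=[0.7764 -0.1835; -0.1835 1.0929]  S=[1.1708]  K=[0.6553; -0.1100]  nu=[5.3327]  x^+=[1.3610, -1.1678]  P^+=[0.2736 -0.0991; -0.0991 1.0788]
step 2: x^-=[1.7501, -1.3838]  P^-=[0.5327 -0.4213; -0.4213 1.6537]  S=[0.9047]  K=[0.5655; -0.3743]  nu=[-3.6609]  x^+=[-0.3201, -0.0134]  P^+=[0.2433 -0.2298; -0.2298 1.5270]
step 3: x^-=[-0.3426, -0.0058]  P^-=[0.5909 -0.7074; -0.7074 2.2555]  S=[0.9358]  K=[0.5937; -0.6354]  nu=[-1.1172]  x^+=[-1.0058, 0.7041]  P^+=[0.2611 -0.3544; -0.3544 1.8776]
step 4: x^-=[-1.2552, 0.8399]  P^-=[0.6964 -0.9604; -0.9604 2.7278]  S=[1.0172]  K=[0.6374; -0.8101]  nu=[-2.3568]  x^+=[-2.7575, 2.7491]  P^+=[0.2831 -0.4351; -0.4351 2.0603]

x_post = [-2.7575, 2.7491]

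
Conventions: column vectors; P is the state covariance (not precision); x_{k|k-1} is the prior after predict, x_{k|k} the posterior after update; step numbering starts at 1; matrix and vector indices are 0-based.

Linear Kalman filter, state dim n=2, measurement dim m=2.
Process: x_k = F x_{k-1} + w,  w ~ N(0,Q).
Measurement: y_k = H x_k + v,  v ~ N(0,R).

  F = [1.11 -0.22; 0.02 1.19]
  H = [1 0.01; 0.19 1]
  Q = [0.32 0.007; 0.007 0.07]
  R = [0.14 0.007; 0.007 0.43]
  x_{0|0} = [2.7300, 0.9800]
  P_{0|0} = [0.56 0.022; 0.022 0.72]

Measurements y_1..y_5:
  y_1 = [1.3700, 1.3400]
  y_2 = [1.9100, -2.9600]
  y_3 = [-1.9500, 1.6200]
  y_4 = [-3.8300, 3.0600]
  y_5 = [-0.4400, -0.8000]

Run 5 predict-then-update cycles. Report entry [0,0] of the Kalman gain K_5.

K[0,0] = 0.7716

step 1: x^-=[2.8147, 1.2208]  P^-=[1.0341 -0.1401; -0.1401 1.0909]  S=[1.1714 0.0740; 0.0740 1.5050]  K=[0.8820 -0.0059; -0.1555 0.7148]  nu=[-1.4569, -0.4156]  x^+=[1.5322, 1.1502]  P^+=[0.1236 -0.0199; -0.0199 0.3101]
step 2: x^-=[1.4477, 1.3994]  P^-=[0.4970 -0.0976; -0.0976 0.5082]  S=[0.6351 0.0088; 0.0088 0.9190]  K=[0.7812 -0.0109; -0.1530 0.5342]  nu=[0.4483, -4.6345]  x^+=[1.8482, -1.1450]  P^+=[0.1095 -0.0200; -0.0200 0.2324]
step 3: x^-=[2.3034, -1.3256]  P^-=[0.4759 -0.0778; -0.0778 0.3983]  S=[0.6144 0.0235; 0.0235 0.8159]  K=[0.7736 -0.0068; -0.1382 0.4740]  nu=[-4.2402, 2.5080]  x^+=[-0.9937, 0.4492]  P^+=[0.1084 -0.0181; -0.0181 0.2063]
step 4: x^-=[-1.2018, 0.5147]  P^-=[0.4724 -0.0684; -0.0684 0.3613]  S=[0.6111 0.0318; 0.0318 0.7824]  K=[0.7722 -0.0041; -0.1295 0.4505]  nu=[-2.6333, 2.7737]  x^+=[-3.2467, 2.1052]  P^+=[0.1082 -0.0169; -0.0169 0.1960]
step 5: x^-=[-4.0670, 2.4402]  P^-=[0.4711 -0.0642; -0.0642 0.3468]  S=[0.6099 0.0356; 0.0356 0.7694]  K=[0.7716 -0.0029; -0.1254 0.4407]  nu=[3.6026, -2.4675]  x^+=[-1.2801, 0.9012]  P^+=[0.1082 -0.0164; -0.0164 0.1917]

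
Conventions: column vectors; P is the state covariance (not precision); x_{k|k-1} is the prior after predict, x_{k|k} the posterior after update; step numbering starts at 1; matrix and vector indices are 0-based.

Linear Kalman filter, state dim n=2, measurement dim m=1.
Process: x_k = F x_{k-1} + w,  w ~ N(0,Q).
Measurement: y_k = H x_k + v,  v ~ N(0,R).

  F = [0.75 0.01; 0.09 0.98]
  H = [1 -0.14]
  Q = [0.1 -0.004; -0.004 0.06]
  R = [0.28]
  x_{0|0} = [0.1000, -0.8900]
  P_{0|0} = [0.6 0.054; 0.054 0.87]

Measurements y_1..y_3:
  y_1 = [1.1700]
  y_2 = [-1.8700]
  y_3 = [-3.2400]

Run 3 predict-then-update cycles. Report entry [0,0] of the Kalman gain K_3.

K[0,0] = 0.3592

step 1: x^-=[0.0661, -0.8632]  P^-=[0.4384 0.0848; 0.0848 0.9099]  S=[0.7125]  K=[0.5986; -0.0598]  nu=[0.9831]  x^+=[0.6546, -0.9220]  P^+=[0.1831 0.1103; 0.1103 0.9074]
step 2: x^-=[0.4817, -0.8447]  P^-=[0.2047 0.0984; 0.0984 0.9524]  S=[0.4758]  K=[0.4013; -0.0734]  nu=[-2.4700]  x^+=[-0.5094, -0.6633]  P^+=[0.1281 0.1124; 0.1124 0.9498]
step 3: x^-=[-0.3887, -0.6959]  P^-=[0.1738 0.0967; 0.0967 0.9931]  S=[0.4462]  K=[0.3592; -0.0949]  nu=[-2.9487]  x^+=[-1.4480, -0.4161]  P^+=[0.1163 0.1119; 0.1119 0.9891]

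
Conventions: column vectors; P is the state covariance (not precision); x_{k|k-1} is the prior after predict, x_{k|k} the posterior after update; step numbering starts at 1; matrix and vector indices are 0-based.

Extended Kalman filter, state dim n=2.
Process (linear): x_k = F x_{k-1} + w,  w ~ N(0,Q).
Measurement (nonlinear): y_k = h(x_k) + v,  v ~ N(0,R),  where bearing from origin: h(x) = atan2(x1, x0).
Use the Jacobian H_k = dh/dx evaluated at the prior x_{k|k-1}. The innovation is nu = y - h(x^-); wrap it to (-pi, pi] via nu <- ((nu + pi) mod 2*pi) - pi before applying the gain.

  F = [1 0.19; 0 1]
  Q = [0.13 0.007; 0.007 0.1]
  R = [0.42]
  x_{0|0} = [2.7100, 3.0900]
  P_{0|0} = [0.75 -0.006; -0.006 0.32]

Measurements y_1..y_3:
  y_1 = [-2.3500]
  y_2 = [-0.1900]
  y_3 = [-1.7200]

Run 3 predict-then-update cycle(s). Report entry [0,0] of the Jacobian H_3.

step 1: x^-=[3.2971, 3.0900]  P^-=[0.8893 0.0618; 0.0618 0.4200]  H_jac=[-0.1513 0.1615]  S=[0.4483]  K=[-0.2779; 0.1304]  nu=[-3.1030]  x^+=[4.1595, 2.6853]  P^+=[0.8546 0.0780; 0.0780 0.4124]
step 2: x^-=[4.6697, 2.6853]  P^-=[1.0292 0.1634; 0.1634 0.5124]  H_jac=[-0.0925 0.1609]  S=[0.4372]  K=[-0.1577; 0.1540]  nu=[-0.7119]  x^+=[4.7820, 2.5757]  P^+=[1.0183 0.1740; 0.1740 0.5020]
step 3: x^-=[5.2714, 2.5757]  P^-=[1.2326 0.2764; 0.2764 0.6020]  H_jac=[-0.0748 0.1531]  S=[0.4347]  K=[-0.1148; 0.1645]  nu=[-2.1745]  x^+=[5.5210, 2.2180]  P^+=[1.2268 0.2846; 0.2846 0.5902]

H_jac[0,0] = -0.0748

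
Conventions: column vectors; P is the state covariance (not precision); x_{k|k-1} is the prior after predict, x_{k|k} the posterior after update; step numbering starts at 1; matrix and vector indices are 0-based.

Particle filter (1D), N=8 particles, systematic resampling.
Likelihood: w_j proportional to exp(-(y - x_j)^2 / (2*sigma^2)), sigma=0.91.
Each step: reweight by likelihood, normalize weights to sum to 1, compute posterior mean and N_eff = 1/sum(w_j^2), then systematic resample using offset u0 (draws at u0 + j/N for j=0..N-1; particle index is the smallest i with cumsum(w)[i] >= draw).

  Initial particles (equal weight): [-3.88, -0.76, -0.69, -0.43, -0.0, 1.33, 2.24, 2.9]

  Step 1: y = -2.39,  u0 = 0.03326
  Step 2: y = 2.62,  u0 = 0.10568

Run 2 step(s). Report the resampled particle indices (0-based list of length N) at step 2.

resampled_idx = [3, 4, 5, 6, 7, 7, 7, 7]

step 1: w=[0.3409, 0.2619, 0.2275, 0.1281, 0.0414, 0.0003, 0.0000, 0.0000]  mean=-1.7333  Neff=3.9271  idx=[0, 0, 0, 1, 1, 2, 2, 3]
step 2: w=[0.0000, 0.0000, 0.0000, 0.1211, 0.1211, 0.1607, 0.1607, 0.4362]  mean=-0.5935  Neff=3.6856  idx=[3, 4, 5, 6, 7, 7, 7, 7]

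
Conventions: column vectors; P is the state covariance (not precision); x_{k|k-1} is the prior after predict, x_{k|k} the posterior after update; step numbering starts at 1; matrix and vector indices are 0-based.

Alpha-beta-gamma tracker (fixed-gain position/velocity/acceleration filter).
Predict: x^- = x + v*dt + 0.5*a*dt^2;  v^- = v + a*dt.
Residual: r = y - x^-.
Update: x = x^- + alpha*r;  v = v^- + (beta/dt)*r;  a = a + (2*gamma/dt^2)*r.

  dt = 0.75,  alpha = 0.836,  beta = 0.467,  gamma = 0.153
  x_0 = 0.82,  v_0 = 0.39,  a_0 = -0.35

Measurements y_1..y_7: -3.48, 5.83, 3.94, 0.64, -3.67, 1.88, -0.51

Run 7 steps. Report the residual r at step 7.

resid = 0.4153

step 1: x_pred=1.0141  r=-4.4941  x^+=-2.7430  v^+=-2.6708  a^+=-2.7948
step 2: x_pred=-5.5321  r=11.3621  x^+=3.9666  v^+=2.3079  a^+=3.3862
step 3: x_pred=6.6499  r=-2.7099  x^+=4.3844  v^+=3.1602  a^+=1.9120
step 4: x_pred=7.2923  r=-6.6523  x^+=1.7310  v^+=0.4520  a^+=-1.7069
step 5: x_pred=1.5899  r=-5.2599  x^+=-2.8074  v^+=-4.1033  a^+=-4.5683
step 6: x_pred=-7.1697  r=9.0497  x^+=0.3959  v^+=-1.8946  a^+=0.3548
step 7: x_pred=-0.9253  r=0.4153  x^+=-0.5781  v^+=-1.3699  a^+=0.5807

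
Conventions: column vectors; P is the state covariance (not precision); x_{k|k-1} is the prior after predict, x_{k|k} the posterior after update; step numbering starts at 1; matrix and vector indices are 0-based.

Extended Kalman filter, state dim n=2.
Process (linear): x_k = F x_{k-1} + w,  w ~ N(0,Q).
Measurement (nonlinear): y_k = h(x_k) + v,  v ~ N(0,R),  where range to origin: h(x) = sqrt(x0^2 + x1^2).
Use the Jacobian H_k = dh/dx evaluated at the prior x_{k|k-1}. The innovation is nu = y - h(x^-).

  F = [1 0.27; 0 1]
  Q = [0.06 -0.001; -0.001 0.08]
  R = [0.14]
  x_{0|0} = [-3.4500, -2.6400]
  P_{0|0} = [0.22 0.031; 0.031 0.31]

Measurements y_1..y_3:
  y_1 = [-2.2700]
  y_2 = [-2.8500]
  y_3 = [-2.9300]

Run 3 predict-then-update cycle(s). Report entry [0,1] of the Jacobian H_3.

H_jac[0,1] = -0.9486

step 1: x^-=[-4.1628, -2.6400]  P^-=[0.3193 0.1137; 0.1137 0.3900]  H_jac=[-0.8445 -0.5356]  S=[0.5825]  K=[-0.5676; -0.5235]  nu=[-7.1994]  x^+=[-0.0768, 1.1285]  P^+=[0.1317 -0.0593; -0.0593 0.2304]
step 2: x^-=[0.2279, 1.1285]  P^-=[0.1765 0.0019; 0.0019 0.3104]  H_jac=[0.1980 0.9802]  S=[0.4459]  K=[0.0825; 0.6832]  nu=[-4.0013]  x^+=[-0.1020, -1.6052]  P^+=[0.1734 -0.0232; -0.0232 0.1023]
step 3: x^-=[-0.5354, -1.6052]  P^-=[0.2283 0.0034; 0.0034 0.1823]  H_jac=[-0.3164 -0.9486]  S=[0.3289]  K=[-0.2294; -0.5289]  nu=[-4.6222]  x^+=[0.5248, 0.8397]  P^+=[0.2110 -0.0365; -0.0365 0.0903]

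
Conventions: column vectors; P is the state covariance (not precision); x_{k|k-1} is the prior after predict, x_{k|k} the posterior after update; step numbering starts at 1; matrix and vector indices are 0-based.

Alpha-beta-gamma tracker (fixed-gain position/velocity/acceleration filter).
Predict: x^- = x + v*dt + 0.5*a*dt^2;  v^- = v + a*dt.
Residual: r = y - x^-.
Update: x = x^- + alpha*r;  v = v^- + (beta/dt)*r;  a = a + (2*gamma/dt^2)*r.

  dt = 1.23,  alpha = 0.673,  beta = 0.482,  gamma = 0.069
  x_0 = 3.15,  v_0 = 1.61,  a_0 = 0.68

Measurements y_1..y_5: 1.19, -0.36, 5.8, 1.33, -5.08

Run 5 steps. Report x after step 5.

step 1: x_pred=5.6447  r=-4.4547  x^+=2.6467  v^+=0.7007  a^+=0.2737
step 2: x_pred=3.7156  r=-4.0756  x^+=0.9727  v^+=-0.5598  a^+=-0.0981
step 3: x_pred=0.2100  r=5.5900  x^+=3.9721  v^+=1.5101  a^+=0.4118
step 4: x_pred=6.1410  r=-4.8110  x^+=2.9032  v^+=0.1313  a^+=-0.0270
step 5: x_pred=3.0443  r=-8.1243  x^+=-2.4234  v^+=-3.0856  a^+=-0.7681

x_post = -2.4234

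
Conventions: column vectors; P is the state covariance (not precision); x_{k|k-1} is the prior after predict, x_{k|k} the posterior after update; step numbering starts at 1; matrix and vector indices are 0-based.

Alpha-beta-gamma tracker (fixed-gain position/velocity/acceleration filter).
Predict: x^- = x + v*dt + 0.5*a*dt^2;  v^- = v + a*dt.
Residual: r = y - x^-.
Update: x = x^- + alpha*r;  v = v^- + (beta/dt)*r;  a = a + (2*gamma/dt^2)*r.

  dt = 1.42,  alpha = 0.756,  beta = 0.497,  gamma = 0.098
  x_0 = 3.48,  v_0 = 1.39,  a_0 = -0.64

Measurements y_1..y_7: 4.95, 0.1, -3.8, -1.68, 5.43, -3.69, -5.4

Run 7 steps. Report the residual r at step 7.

resid = -3.5974

step 1: x_pred=4.8086  r=0.1414  x^+=4.9155  v^+=0.5307  a^+=-0.6263
step 2: x_pred=5.0377  r=-4.9377  x^+=1.3048  v^+=-2.0868  a^+=-1.1062
step 3: x_pred=-2.7737  r=-1.0263  x^+=-3.5496  v^+=-4.0168  a^+=-1.2060
step 4: x_pred=-10.4693  r=8.7893  x^+=-3.8246  v^+=-2.6530  a^+=-0.3516
step 5: x_pred=-7.9464  r=13.3764  x^+=2.1662  v^+=1.5294  a^+=0.9486
step 6: x_pred=5.2943  r=-8.9843  x^+=-1.4978  v^+=-0.2681  a^+=0.0753
step 7: x_pred=-1.8026  r=-3.5974  x^+=-4.5222  v^+=-1.4203  a^+=-0.2744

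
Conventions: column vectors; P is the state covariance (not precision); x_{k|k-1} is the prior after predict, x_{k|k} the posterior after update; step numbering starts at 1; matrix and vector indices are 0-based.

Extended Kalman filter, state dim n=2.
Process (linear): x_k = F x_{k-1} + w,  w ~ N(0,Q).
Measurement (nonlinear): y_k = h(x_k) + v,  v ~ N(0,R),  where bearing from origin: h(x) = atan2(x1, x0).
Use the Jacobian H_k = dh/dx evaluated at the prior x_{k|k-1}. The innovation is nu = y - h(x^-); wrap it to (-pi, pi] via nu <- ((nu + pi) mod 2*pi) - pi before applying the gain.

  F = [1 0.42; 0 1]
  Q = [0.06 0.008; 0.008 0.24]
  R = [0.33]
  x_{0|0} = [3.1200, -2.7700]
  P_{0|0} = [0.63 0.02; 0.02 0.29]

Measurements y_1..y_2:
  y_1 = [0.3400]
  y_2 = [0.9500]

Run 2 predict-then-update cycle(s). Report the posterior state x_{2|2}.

x_post = [2.9055, -1.4121]

step 1: x^-=[1.9566, -2.7700]  P^-=[0.7580 0.1498; 0.1498 0.5300]  H_jac=[0.2408 0.1701]  S=[0.4016]  K=[0.5180; 0.3144]  nu=[1.2958]  x^+=[2.6279, -2.3626]  P^+=[0.6502 0.0844; 0.0844 0.4903]
step 2: x^-=[1.6356, -2.3626]  P^-=[0.8676 0.2983; 0.2983 0.7303]  H_jac=[0.2861 0.1981]  S=[0.4635]  K=[0.6631; 0.4963]  nu=[1.9153]  x^+=[2.9055, -1.4121]  P^+=[0.6638 0.1458; 0.1458 0.6162]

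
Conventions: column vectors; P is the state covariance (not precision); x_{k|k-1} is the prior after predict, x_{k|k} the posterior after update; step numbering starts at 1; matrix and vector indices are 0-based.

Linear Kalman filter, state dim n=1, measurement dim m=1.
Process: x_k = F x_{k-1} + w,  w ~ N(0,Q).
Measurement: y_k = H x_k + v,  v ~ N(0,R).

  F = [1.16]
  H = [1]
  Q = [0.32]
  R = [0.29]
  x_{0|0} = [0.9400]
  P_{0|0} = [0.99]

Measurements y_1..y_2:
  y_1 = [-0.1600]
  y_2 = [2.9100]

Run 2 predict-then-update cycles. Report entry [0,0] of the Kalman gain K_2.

step 1: x^-=[1.0904]  P^-=[1.6521]  S=[1.9421]  K=[0.8507]  nu=[-1.2504]  x^+=[0.0267]  P^+=[0.2467]
step 2: x^-=[0.0310]  P^-=[0.6520]  S=[0.9420]  K=[0.6921]  nu=[2.8790]  x^+=[2.0236]  P^+=[0.2007]

K[0,0] = 0.6921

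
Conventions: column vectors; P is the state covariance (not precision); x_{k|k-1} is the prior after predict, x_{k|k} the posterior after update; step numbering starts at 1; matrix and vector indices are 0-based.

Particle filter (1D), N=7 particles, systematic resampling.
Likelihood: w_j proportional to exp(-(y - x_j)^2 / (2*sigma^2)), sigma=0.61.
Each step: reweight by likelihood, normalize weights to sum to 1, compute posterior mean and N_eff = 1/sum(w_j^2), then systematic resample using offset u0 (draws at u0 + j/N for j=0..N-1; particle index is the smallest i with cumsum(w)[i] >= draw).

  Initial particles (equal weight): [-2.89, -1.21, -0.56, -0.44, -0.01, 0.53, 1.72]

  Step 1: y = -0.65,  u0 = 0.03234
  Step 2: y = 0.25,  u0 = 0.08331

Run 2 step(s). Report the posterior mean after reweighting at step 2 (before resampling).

step 1: w=[0.0004, 0.1976, 0.2979, 0.2839, 0.1737, 0.0464, 0.0002]  mean=-0.5088  Neff=4.1543  idx=[1, 1, 2, 2, 3, 3, 4]
step 2: w=[0.0196, 0.0196, 0.1423, 0.1423, 0.1812, 0.1812, 0.3138]  mean=-0.3694  Neff=4.8685  idx=[2, 3, 4, 5, 5, 6, 6]

post_mean = -0.3694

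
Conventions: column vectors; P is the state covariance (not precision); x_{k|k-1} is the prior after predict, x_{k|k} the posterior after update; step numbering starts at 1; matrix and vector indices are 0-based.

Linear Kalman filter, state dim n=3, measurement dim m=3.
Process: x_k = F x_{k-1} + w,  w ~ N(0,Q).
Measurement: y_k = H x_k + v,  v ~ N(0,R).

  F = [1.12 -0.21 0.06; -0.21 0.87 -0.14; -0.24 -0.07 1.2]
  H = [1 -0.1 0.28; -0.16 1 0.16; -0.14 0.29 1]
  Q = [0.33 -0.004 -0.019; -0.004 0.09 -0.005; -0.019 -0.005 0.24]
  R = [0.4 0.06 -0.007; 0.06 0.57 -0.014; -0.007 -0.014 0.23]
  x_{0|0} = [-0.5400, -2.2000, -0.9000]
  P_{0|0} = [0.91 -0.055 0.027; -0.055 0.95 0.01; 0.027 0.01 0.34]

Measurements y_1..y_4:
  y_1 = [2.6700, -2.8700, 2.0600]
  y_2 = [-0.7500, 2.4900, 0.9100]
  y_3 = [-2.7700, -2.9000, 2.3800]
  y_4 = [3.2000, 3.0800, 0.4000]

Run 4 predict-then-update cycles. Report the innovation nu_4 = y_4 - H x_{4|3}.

innov = [3.9885, 3.2320, -2.6746]

step 1: x^-=[-0.1968, -1.6746, -0.7964]  P^-=[1.5439 -0.4542 -0.1903; -0.4542 0.8751 -0.0588; -0.1903 -0.0588 0.7676]  S=[2.0004 -0.7391 -0.3534; -0.7391 1.6406 0.4550; -0.3534 0.4550 1.1575]  K=[0.7036 -0.0670 -0.2238; -0.0824 0.5386 -0.0135; 0.1100 -0.0992 0.7440]  nu=[2.9223, -1.0995, 3.3145]  x^+=[1.1912, -2.5524, 2.1003]  P^+=[0.2937 0.0592 -0.0315; 0.0592 0.3272 -0.0967; -0.0315 -0.0967 0.1954]
step 2: x^-=[1.9962, -2.7648, 2.4132]  P^-=[0.6839 -0.0767 -0.0979; -0.0767 0.3545 -0.1494; -0.0979 -0.1494 0.5762]  S=[1.1016 -0.1877 -0.0662; -0.1877 0.9385 0.0721; -0.0662 0.0721 0.7964]  K=[0.5758 -0.0833 -0.2156; -0.0844 0.3549 -0.0842; 0.1001 -0.0782 0.7017]  nu=[-3.6983, 5.1881, -0.4219]  x^+=[-0.4745, -0.5759, 1.3414]  P^+=[0.2381 0.0328 -0.0286; 0.0328 0.2168 -0.0820; -0.0286 -0.0820 0.1816]
step 3: x^-=[-0.3300, -0.5892, 1.7639]  P^-=[0.6217 -0.0696 -0.0847; -0.0696 0.2745 -0.1232; -0.0847 -0.1232 0.5476]  S=[1.0408 -0.1554 -0.0489; -0.1554 0.8616 0.0666; -0.0489 0.0666 0.7708]  K=[0.5573 -0.0956 -0.2054; -0.0853 0.2990 -0.0752; 0.1012 -0.0608 0.6912]  nu=[-2.9928, -2.6459, 0.7408]  x^+=[-1.8973, -1.1808, 2.1340]  P^+=[0.2277 0.0222 -0.0244; 0.0222 0.1812 -0.0703; -0.0244 -0.0703 0.1761]
step 4: x^-=[-1.7489, -0.9277, 3.0988]  P^-=[0.6123 -0.0712 -0.0798; -0.0712 0.2482 -0.1072; -0.0798 -0.1072 0.5342]  S=[1.0322 -0.1487 -0.0467; -0.1487 0.8401 0.0728; -0.0467 0.0728 0.7630]  K=[0.5548 -0.1010 -0.2005; -0.0848 0.2792 -0.0650; 0.1014 -0.0521 0.6852]  nu=[3.9885, 3.2320, -2.6746]  x^+=[0.6738, -0.1897, 1.5023]  P^+=[0.2253 0.0182 -0.0223; 0.0182 0.1682 -0.0645; -0.0223 -0.0645 0.1732]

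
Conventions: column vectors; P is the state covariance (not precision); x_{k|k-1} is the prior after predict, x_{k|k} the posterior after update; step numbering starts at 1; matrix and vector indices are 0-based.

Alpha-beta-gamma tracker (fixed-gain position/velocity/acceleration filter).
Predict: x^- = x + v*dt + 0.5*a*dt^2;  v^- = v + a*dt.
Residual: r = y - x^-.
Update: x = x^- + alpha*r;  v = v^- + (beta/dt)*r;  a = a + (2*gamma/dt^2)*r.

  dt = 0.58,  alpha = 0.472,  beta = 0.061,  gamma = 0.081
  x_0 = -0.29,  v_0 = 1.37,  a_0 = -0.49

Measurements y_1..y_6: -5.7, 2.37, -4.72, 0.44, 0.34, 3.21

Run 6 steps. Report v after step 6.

step 1: x_pred=0.4222  r=-6.1222  x^+=-2.4675  v^+=0.4419  a^+=-3.4383
step 2: x_pred=-2.7895  r=5.1595  x^+=-0.3542  v^+=-1.0096  a^+=-0.9536
step 3: x_pred=-1.1002  r=-3.6198  x^+=-2.8087  v^+=-1.9434  a^+=-2.6968
step 4: x_pred=-4.3895  r=4.8295  x^+=-2.1100  v^+=-2.9996  a^+=-0.3710
step 5: x_pred=-3.9122  r=4.2522  x^+=-1.9052  v^+=-2.7676  a^+=1.6767
step 6: x_pred=-3.2284  r=6.4384  x^+=-0.1895  v^+=-1.1180  a^+=4.7772

v_post = -1.1180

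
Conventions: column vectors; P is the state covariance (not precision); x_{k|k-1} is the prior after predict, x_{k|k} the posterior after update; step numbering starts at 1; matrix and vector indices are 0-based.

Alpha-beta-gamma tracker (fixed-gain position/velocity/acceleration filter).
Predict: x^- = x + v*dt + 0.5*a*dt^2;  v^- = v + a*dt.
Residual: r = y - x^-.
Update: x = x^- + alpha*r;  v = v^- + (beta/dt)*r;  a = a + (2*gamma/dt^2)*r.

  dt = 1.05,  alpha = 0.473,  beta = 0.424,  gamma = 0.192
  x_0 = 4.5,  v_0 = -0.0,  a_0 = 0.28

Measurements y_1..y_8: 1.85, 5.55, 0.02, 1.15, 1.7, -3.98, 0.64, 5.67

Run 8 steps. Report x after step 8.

step 1: x_pred=4.6543  r=-2.8043  x^+=3.3279  v^+=-0.8384  a^+=-0.6968
step 2: x_pred=2.0635  r=3.4865  x^+=3.7126  v^+=-0.1621  a^+=0.5176
step 3: x_pred=3.8277  r=-3.8077  x^+=2.0267  v^+=-1.1562  a^+=-0.8086
step 4: x_pred=0.3669  r=0.7831  x^+=0.7373  v^+=-1.6890  a^+=-0.5359
step 5: x_pred=-1.3316  r=3.0316  x^+=0.1024  v^+=-1.0275  a^+=0.5200
step 6: x_pred=-0.6898  r=-3.2902  x^+=-2.2461  v^+=-1.8101  a^+=-0.6259
step 7: x_pred=-4.4917  r=5.1317  x^+=-2.0644  v^+=-0.3950  a^+=1.1614
step 8: x_pred=-1.8389  r=7.5089  x^+=1.7128  v^+=3.8567  a^+=3.7768

x_post = 1.7128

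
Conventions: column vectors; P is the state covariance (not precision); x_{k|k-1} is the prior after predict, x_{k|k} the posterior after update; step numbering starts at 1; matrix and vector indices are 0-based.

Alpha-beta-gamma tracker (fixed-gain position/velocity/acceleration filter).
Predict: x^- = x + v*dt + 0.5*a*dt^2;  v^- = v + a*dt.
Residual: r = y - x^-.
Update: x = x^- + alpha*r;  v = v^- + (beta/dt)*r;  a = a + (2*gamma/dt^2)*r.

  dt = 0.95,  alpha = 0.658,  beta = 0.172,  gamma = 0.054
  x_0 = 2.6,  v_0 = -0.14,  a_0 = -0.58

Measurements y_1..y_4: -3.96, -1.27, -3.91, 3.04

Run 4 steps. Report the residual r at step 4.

resid = 10.8126

step 1: x_pred=2.2053  r=-6.1653  x^+=-1.8515  v^+=-1.8072  a^+=-1.3178
step 2: x_pred=-4.1630  r=2.8930  x^+=-2.2594  v^+=-2.5353  a^+=-0.9716
step 3: x_pred=-5.1064  r=1.1964  x^+=-4.3192  v^+=-3.2417  a^+=-0.8284
step 4: x_pred=-7.7726  r=10.8126  x^+=-0.6579  v^+=-2.0711  a^+=0.4655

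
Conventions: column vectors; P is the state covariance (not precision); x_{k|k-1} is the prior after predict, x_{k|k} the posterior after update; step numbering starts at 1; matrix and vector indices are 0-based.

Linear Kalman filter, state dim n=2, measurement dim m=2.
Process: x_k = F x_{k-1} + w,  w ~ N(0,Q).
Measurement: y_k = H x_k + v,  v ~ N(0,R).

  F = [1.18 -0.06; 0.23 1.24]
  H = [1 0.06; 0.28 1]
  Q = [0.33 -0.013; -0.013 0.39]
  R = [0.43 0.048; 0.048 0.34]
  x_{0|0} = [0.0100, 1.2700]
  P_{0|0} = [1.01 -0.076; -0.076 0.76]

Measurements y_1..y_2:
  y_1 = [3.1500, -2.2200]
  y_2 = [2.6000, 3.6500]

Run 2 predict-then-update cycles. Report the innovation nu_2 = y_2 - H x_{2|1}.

innov = [-0.2608, 4.8939]

step 1: x^-=[-0.0644, 1.5771]  P^-=[1.7498 0.0944; 0.0944 1.5687]  S=[2.1968 0.7281; 0.7281 2.0987]  K=[0.7987 0.0014; -0.1876 0.8251]  nu=[3.1198, -3.7791]  x^+=[2.4220, -2.1265]  P^+=[0.3470 -0.0584; -0.0584 0.2879]
step 2: x^-=[2.9856, -2.0798]  P^-=[0.8224 -0.0248; -0.0248 0.8177]  S=[1.2524 0.3021; 0.3021 1.2083]  K=[0.6539 0.0065; -0.1517 0.7089]  nu=[-0.2608, 4.8939]  x^+=[2.8471, 1.4291]  P^+=[0.2843 -0.0460; -0.0460 0.2466]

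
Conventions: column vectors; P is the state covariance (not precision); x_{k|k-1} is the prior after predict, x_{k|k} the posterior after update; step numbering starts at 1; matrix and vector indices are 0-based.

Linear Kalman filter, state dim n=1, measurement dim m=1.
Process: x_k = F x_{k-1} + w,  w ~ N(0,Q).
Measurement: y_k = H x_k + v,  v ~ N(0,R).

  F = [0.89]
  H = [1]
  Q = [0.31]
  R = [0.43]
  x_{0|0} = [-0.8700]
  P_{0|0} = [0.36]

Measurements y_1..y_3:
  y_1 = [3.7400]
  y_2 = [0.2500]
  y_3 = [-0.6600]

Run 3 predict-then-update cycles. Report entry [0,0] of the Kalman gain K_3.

step 1: x^-=[-0.7743]  P^-=[0.5952]  S=[1.0252]  K=[0.5806]  nu=[4.5143]  x^+=[1.8465]  P^+=[0.2496]
step 2: x^-=[1.6434]  P^-=[0.5077]  S=[0.9377]  K=[0.5414]  nu=[-1.3934]  x^+=[0.8889]  P^+=[0.2328]
step 3: x^-=[0.7911]  P^-=[0.4944]  S=[0.9244]  K=[0.5348]  nu=[-1.4511]  x^+=[0.0150]  P^+=[0.2300]

K[0,0] = 0.5348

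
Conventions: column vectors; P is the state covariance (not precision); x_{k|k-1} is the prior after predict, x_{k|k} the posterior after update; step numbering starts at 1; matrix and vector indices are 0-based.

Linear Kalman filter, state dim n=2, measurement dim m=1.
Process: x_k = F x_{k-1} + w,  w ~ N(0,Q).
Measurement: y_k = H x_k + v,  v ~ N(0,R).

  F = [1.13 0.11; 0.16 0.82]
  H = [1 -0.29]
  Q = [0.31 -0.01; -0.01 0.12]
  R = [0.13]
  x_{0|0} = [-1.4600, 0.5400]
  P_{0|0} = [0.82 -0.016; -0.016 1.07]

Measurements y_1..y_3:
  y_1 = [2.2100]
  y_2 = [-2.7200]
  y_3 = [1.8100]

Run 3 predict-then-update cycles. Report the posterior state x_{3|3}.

step 1: x^-=[-1.5904, 0.2092]  P^-=[1.3660 0.2197; 0.2197 0.8563]  S=[1.4406]  K=[0.9040; -0.0199]  nu=[3.8611]  x^+=[1.9000, 0.1324]  P^+=[0.1887 0.2456; 0.2456 0.8557]
step 2: x^-=[2.1615, 0.4126]  P^-=[0.6224 0.3332; 0.3332 0.7646]  S=[0.6235]  K=[0.8433; 0.1787]  nu=[-4.7619]  x^+=[-1.8542, -0.4385]  P^+=[0.1790 0.2392; 0.2392 0.7447]
step 3: x^-=[-2.1435, -0.6562]  P^-=[0.6070 0.3154; 0.3154 0.6881]  S=[0.6120]  K=[0.8425; 0.1893]  nu=[3.7632]  x^+=[1.0269, 0.0561]  P^+=[0.1727 0.2178; 0.2178 0.6662]

x_post = [1.0269, 0.0561]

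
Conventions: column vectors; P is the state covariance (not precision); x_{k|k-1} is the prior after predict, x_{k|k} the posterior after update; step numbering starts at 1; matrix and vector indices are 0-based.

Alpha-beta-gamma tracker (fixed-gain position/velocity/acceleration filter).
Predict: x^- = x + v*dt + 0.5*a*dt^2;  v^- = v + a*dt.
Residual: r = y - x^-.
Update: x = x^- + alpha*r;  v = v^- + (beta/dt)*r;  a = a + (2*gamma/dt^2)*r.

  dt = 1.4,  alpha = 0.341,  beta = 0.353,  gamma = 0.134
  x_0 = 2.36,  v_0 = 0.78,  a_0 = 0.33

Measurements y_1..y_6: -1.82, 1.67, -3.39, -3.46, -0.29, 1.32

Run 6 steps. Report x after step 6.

x_post = -4.6863

step 1: x_pred=3.7754  r=-5.5954  x^+=1.8674  v^+=-0.1688  a^+=-0.4351
step 2: x_pred=1.2046  r=0.4654  x^+=1.3633  v^+=-0.6606  a^+=-0.3715
step 3: x_pred=0.0744  r=-3.4644  x^+=-1.1069  v^+=-2.0542  a^+=-0.8452
step 4: x_pred=-4.8110  r=1.3510  x^+=-4.3503  v^+=-2.8967  a^+=-0.6604
step 5: x_pred=-9.0530  r=8.7630  x^+=-6.0648  v^+=-1.6118  a^+=0.5378
step 6: x_pred=-7.7943  r=9.1143  x^+=-4.6863  v^+=1.4392  a^+=1.7840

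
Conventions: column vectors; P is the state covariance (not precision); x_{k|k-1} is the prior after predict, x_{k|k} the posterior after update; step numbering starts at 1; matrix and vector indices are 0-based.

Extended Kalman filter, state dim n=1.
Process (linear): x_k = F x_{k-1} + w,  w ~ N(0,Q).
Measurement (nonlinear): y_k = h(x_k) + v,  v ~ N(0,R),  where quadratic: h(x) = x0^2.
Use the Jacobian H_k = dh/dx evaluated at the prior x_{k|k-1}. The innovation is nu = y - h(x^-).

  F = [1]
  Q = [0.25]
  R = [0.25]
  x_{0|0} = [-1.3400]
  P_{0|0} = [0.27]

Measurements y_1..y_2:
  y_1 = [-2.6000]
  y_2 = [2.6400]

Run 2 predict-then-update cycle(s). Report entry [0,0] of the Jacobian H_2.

H_jac[0,0] = 0.3945

step 1: x^-=[-1.3400]  P^-=[0.5200]  H_jac=[-2.6800]  S=[3.9848]  K=[-0.3497]  nu=[-4.3956]  x^+=[0.1973]  P^+=[0.0326]
step 2: x^-=[0.1973]  P^-=[0.2826]  H_jac=[0.3945]  S=[0.2940]  K=[0.3793]  nu=[2.6011]  x^+=[1.1837]  P^+=[0.2403]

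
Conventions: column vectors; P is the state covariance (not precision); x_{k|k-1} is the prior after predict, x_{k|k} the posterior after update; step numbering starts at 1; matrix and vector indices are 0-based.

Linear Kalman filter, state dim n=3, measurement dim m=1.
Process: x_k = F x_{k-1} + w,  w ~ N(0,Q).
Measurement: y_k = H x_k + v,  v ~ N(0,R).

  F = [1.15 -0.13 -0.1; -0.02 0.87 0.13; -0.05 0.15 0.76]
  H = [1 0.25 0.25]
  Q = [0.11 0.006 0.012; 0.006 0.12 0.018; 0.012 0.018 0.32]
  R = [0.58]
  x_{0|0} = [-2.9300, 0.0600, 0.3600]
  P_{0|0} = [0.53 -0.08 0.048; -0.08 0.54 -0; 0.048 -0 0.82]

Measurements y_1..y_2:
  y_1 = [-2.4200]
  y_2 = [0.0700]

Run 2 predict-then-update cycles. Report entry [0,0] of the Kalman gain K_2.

step 1: x^-=[-3.4133, 0.1576, 0.4291]  P^-=[0.8411 -0.1509 -0.0635; -0.1509 0.5453 0.1727; -0.0635 0.1727 0.8047]  S=[1.4199]  K=[0.5546; 0.0201; 0.1274]  nu=[0.8466]  x^+=[-2.9437, 0.1747, 0.5370]  P^+=[0.4043 -0.1668 -0.1638; -0.1668 0.5448 0.1691; -0.1638 0.1691 0.7816]
step 2: x^-=[-3.4617, 0.2806, 0.5815]  P^-=[0.7537 -0.2847 -0.2743; -0.2847 0.5906 0.2931; -0.2743 0.2931 0.8382]  S=[1.1801]  K=[0.5202; -0.0541; 0.0072]  nu=[3.3162]  x^+=[-1.7365, 0.1013, 0.6054]  P^+=[0.4343 -0.2515 -0.2787; -0.2515 0.5871 0.2936; -0.2787 0.2936 0.8382]

K[0,0] = 0.5202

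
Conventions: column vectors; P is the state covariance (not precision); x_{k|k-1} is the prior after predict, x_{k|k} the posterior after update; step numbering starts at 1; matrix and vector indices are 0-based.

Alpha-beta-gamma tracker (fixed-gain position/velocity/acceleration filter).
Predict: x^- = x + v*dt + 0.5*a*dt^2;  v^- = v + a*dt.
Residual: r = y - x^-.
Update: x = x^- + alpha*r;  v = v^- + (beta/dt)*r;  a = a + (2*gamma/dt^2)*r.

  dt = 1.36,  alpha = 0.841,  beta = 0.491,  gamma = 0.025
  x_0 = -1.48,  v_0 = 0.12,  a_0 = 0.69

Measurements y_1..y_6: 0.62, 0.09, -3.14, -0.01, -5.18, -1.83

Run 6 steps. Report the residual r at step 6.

step 1: x_pred=-0.6787  r=1.2987  x^+=0.4135  v^+=1.5273  a^+=0.7251
step 2: x_pred=3.1612  r=-3.0712  x^+=0.5783  v^+=1.4046  a^+=0.6421
step 3: x_pred=3.0824  r=-6.2224  x^+=-2.1506  v^+=0.0314  a^+=0.4739
step 4: x_pred=-1.6697  r=1.6597  x^+=-0.2739  v^+=1.2751  a^+=0.5187
step 5: x_pred=1.9399  r=-7.1199  x^+=-4.0479  v^+=-0.5900  a^+=0.3263
step 6: x_pred=-4.5485  r=2.7185  x^+=-2.2622  v^+=0.8352  a^+=0.3998

resid = 2.7185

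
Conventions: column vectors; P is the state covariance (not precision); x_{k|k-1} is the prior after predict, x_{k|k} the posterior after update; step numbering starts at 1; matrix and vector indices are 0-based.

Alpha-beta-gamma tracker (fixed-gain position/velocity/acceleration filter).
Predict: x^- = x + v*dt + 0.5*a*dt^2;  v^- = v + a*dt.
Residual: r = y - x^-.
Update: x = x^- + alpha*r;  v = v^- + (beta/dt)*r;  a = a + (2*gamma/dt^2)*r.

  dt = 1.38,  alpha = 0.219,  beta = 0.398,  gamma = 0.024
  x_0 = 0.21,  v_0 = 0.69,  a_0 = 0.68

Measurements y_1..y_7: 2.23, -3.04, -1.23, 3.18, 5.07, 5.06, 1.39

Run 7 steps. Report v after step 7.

v_post = 0.1683

step 1: x_pred=1.8097  r=0.4203  x^+=1.9017  v^+=1.7496  a^+=0.6906
step 2: x_pred=4.9738  r=-8.0138  x^+=3.2188  v^+=0.3914  a^+=0.4886
step 3: x_pred=4.2242  r=-5.4542  x^+=3.0297  v^+=-0.5073  a^+=0.3511
step 4: x_pred=2.6640  r=0.5160  x^+=2.7770  v^+=0.1261  a^+=0.3641
step 5: x_pred=3.2977  r=1.7723  x^+=3.6858  v^+=1.1397  a^+=0.4088
step 6: x_pred=5.6479  r=-0.5879  x^+=5.5192  v^+=1.5343  a^+=0.3940
step 7: x_pred=8.0117  r=-6.6217  x^+=6.5616  v^+=0.1683  a^+=0.2271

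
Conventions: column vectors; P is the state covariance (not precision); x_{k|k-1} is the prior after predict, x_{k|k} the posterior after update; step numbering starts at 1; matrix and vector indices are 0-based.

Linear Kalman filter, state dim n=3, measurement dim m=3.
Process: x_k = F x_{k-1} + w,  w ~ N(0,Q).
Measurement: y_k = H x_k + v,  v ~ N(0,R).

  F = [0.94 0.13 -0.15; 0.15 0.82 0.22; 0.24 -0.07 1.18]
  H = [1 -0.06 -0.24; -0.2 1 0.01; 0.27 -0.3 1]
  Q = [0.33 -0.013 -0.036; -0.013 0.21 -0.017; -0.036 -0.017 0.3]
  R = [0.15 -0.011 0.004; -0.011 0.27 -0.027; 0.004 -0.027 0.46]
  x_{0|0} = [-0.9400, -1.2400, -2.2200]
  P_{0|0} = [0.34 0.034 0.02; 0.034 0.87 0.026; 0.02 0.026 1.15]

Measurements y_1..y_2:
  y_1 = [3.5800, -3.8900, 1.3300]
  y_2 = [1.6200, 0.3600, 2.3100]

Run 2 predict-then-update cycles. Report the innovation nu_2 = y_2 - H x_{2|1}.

innov = [-0.8123, 3.0834, 1.9432]

step 1: x^-=[-0.7118, -1.6462, -2.7584]  P^-=[0.6727 0.1178 -0.1462; 0.1178 0.8774 0.2795; -0.1462 0.2795 1.9310]  S=[1.0011 -0.1593 -0.4327; -0.1593 1.1335 0.0392; -0.4327 0.0392 2.2532]  K=[0.7778 0.0882 0.1478; 0.1359 0.7736 0.0340; -0.2669 0.2261 0.7471]  nu=[3.5310, -2.3586, 3.7867]  x^+=[2.3866, -2.8623, -1.4050]  P^+=[0.1293 0.0367 0.0448; 0.0367 0.2133 0.0494; 0.0448 0.0494 0.3392]
step 2: x^-=[2.0820, -2.2982, -0.8848]  P^-=[0.4498 0.0493 -0.0139; 0.0493 0.4025 0.1276; -0.0139 0.1276 0.7968]  S=[0.6516 -0.1086 -0.0856; -0.1086 0.6735 -0.0178; -0.0856 -0.0178 1.2338]  K=[0.7172 0.0585 0.1258; 0.0960 0.6013 0.0317; -0.2167 0.1864 0.5994]  nu=[-0.8123, 3.0834, 1.9432]  x^+=[1.9242, -0.4606, 1.0307]  P^+=[0.1177 0.0277 0.0357; 0.0277 0.1656 0.0409; 0.0357 0.0409 0.2725]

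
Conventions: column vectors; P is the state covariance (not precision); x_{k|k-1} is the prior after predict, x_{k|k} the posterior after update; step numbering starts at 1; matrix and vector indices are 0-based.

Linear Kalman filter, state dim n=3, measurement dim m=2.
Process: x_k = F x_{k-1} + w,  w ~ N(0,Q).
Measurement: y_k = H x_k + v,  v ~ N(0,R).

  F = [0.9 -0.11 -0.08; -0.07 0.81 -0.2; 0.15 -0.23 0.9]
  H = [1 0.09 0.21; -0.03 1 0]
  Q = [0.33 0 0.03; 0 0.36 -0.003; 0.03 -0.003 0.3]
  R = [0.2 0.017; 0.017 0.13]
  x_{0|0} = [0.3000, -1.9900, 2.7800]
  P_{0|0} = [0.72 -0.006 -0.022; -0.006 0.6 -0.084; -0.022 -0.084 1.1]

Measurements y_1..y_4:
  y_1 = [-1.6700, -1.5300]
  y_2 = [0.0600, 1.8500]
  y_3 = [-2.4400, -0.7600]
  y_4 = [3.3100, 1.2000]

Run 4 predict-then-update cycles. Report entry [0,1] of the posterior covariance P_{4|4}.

P_post[0,1] = 0.0173

step 1: x^-=[0.2665, -2.1889, 3.0047]  P^-=[0.9304 -0.0782 0.0537; -0.0782 0.8285 -0.3842; 0.0537 -0.3842 1.2682]  S=[1.1870 -0.0954; -0.0954 0.9640]  K=[0.7848 -0.0324; -0.0018 0.8617; 0.2100 -0.3795]  nu=[-2.3705, 0.6669]  x^+=[-1.6155, -1.6100, 2.2538]  P^+=[0.1935 0.0149 -0.1828; 0.0149 0.1124 -0.0512; -0.1828 -0.0512 1.0618]
step 2: x^-=[-1.4571, -1.6417, 2.1564]  P^-=[0.5173 0.0399 -0.1626; 0.0399 0.4870 -0.2378; -0.1626 -0.2378 1.1412]  S=[0.7015 0.0362; 0.0362 0.6151]  K=[0.6940 -0.0012; 0.0074 0.7894; 0.0992 -0.3845]  nu=[1.2120, 3.4480]  x^+=[-0.6202, 1.0891, 0.9509]  P^+=[0.1796 0.0170 -0.2015; 0.0170 0.1033 -0.0543; -0.2015 -0.0543 1.0461]
step 3: x^-=[-0.7541, 0.7354, 0.5123]  P^-=[0.5081 0.0462 -0.1787; 0.0462 0.4805 -0.2335; -0.1787 -0.2335 1.1238]  S=[0.6860 0.0432; 0.0432 0.6082]  K=[0.6919 0.0018; 0.0094 0.7871; 0.0769 -0.3805]  nu=[-1.8597, -1.5180]  x^+=[-2.0435, -0.4769, 0.9469]  P^+=[0.1796 0.0174 -0.2034; 0.0174 0.1030 -0.0543; -0.2034 -0.0543 1.0342]
step 4: x^-=[-1.8625, -0.4326, 0.6554]  P^-=[0.5082 0.0467 -0.1794; 0.0467 0.4797 -0.2310; -0.1794 -0.2310 1.1135]  S=[0.6855 0.0441; 0.0441 0.6074]  K=[0.6924 0.0015; 0.0097 0.7868; 0.0733 -0.3767]  nu=[5.0738, 1.5768]  x^+=[1.6530, 0.8571, 0.4332]  P^+=[0.1794 0.0173 -0.2024; 0.0173 0.1030 -0.0538; -0.2024 -0.0538 1.0261]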